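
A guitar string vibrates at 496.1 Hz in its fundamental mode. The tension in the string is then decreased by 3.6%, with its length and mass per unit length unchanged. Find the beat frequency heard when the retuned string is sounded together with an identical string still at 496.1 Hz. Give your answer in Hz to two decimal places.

9.01 Hz

For a string, f ∝ √T, so the new frequency is 496.1·√0.964 = 487.0884 Hz.
f_beat = |487.0884 − 496.1| = 9.01 Hz.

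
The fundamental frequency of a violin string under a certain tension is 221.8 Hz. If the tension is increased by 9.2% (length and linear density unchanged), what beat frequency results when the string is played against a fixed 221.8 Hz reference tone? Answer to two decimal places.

For a string, f ∝ √T, so the new frequency is 221.8·√1.092 = 231.7783 Hz.
f_beat = |231.7783 − 221.8| = 9.98 Hz.

9.98 Hz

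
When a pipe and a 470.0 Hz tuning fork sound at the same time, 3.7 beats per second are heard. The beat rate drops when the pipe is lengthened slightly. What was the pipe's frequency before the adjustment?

|f − 470.0| = 3.7, so the pipe was at either 466.3 Hz or 473.7 Hz.
A longer pipe has a lower fundamental; the adjustment lowers the pipe's frequency.
The beat rate fell, so the adjustment moved the pipe toward 470.0 Hz — it must have started above the reference.

473.7 Hz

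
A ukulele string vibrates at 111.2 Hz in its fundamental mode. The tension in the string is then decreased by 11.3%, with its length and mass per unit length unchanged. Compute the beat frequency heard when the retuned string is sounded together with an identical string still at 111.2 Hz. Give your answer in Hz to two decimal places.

For a string, f ∝ √T, so the new frequency is 111.2·√0.887 = 104.7289 Hz.
f_beat = |104.7289 − 111.2| = 6.47 Hz.

6.47 Hz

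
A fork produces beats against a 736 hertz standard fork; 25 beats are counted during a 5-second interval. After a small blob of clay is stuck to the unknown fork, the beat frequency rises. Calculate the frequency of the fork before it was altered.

Beat frequency = 25/5 = 5 Hz.
|f − 736| = 5, so the fork was at either 731 Hz or 741 Hz.
Adding mass to a fork lowers its frequency; the adjustment lowers the fork's frequency.
The beat rate rose, so the adjustment moved the fork further from 736 Hz — it was already below the reference.

731 Hz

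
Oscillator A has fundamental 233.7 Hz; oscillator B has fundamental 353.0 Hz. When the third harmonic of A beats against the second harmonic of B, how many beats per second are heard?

Third harmonic of the first: 3·233.7 = 701.1 Hz.
Second harmonic of the second: 2·353.0 = 706.0 Hz.
f_beat = |701.1 − 706.0| = 4.9 Hz.

4.9 Hz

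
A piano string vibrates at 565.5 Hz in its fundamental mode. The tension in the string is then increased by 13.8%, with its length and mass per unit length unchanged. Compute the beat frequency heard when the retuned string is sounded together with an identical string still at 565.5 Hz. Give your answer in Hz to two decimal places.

37.76 Hz

For a string, f ∝ √T, so the new frequency is 565.5·√1.138 = 603.2589 Hz.
f_beat = |603.2589 − 565.5| = 37.76 Hz.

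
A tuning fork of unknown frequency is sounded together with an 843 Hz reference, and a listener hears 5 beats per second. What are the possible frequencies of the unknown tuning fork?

|f − 843| = 5, so f = 843 ± 5.

838 Hz or 848 Hz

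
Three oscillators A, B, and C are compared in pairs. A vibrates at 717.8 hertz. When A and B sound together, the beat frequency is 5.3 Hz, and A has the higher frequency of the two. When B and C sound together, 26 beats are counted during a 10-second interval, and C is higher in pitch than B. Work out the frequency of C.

715.1 Hz

B is below A, so f_B = 717.8 − 5.3 = 712.5 Hz.
B–C: Beat frequency = 26/10 = 2.6 Hz.
C is above B, so f_C = 712.5 + 2.6 = 715.1 Hz.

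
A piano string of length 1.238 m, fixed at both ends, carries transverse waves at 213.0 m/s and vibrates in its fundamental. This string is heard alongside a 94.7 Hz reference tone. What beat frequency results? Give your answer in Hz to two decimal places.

8.67 Hz

For a string fixed at both ends, f_n = n·v/(2L) = 1·213.0/(2·1.238) = 86.0258 Hz.
f_beat = |86.0258 − 94.7| = 8.67 Hz.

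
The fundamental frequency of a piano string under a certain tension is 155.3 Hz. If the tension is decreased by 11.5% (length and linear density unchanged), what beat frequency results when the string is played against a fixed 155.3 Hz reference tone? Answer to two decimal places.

For a string, f ∝ √T, so the new frequency is 155.3·√0.885 = 146.0976 Hz.
f_beat = |146.0976 − 155.3| = 9.20 Hz.

9.20 Hz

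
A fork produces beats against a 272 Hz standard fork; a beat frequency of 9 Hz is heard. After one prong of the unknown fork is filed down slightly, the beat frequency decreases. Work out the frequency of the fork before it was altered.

|f − 272| = 9, so the fork was at either 263 Hz or 281 Hz.
Filing a prong removes mass and raises the fork's frequency; the adjustment raises the fork's frequency.
The beat rate fell, so the adjustment moved the fork toward 272 Hz — it must have started below the reference.

263 Hz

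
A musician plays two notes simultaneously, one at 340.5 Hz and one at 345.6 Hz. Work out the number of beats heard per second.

5.1 Hz

f_beat = |f₁ − f₂|.
|340.5 − 345.6| = 5.1 Hz.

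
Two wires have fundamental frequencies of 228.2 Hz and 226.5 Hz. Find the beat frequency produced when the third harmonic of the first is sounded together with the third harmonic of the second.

5.1 Hz

Third harmonic of the first: 3·228.2 = 684.6 Hz.
Third harmonic of the second: 3·226.5 = 679.5 Hz.
f_beat = |684.6 − 679.5| = 5.1 Hz.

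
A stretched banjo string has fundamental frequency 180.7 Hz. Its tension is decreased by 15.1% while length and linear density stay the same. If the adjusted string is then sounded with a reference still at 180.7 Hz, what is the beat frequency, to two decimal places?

For a string, f ∝ √T, so the new frequency is 180.7·√0.849 = 166.4991 Hz.
f_beat = |166.4991 − 180.7| = 14.20 Hz.

14.20 Hz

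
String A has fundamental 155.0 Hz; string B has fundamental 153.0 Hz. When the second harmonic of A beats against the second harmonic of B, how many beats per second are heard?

4.0 Hz

Second harmonic of the first: 2·155.0 = 310.0 Hz.
Second harmonic of the second: 2·153.0 = 306.0 Hz.
f_beat = |310.0 − 306.0| = 4.0 Hz.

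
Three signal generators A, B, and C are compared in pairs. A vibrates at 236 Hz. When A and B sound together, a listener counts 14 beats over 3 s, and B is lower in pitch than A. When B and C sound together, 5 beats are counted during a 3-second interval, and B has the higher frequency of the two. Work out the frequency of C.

A–B: Beat frequency = 14/3 = 4.6667 Hz.
B is below A, so f_B = 236 − 4.6667 = 231.3333 Hz.
B–C: Beat frequency = 5/3 = 1.6667 Hz.
C is below B, so f_C = 231.3333 − 1.6667 = 229.6667 Hz.

229.6667 Hz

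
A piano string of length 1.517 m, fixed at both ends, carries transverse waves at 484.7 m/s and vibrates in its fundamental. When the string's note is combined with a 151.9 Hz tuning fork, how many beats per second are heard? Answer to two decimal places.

7.86 Hz

For a string fixed at both ends, f_n = n·v/(2L) = 1·484.7/(2·1.517) = 159.7561 Hz.
f_beat = |159.7561 − 151.9| = 7.86 Hz.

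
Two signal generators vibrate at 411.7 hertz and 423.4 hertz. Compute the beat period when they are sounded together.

0.085 s

f_beat = |411.7 − 423.4| = 11.7 Hz.
Beat period T = 1 / f_beat = 1 / 11.7 s.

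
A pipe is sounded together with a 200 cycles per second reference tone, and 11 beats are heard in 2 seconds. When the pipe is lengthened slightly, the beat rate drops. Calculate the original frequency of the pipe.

205.5 Hz

Beat frequency = 11/2 = 5.5 Hz.
|f − 200| = 5.5, so the pipe was at either 194.5 Hz or 205.5 Hz.
A longer pipe has a lower fundamental; the adjustment lowers the pipe's frequency.
The beat rate fell, so the adjustment moved the pipe toward 200 Hz — it must have started above the reference.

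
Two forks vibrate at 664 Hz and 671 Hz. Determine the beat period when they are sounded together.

0.143 s

f_beat = |664 − 671| = 7 Hz.
Beat period T = 1 / f_beat = 1 / 7 s.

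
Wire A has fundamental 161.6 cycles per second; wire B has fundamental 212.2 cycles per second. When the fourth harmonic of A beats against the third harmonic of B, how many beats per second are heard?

9.8 Hz

Fourth harmonic of the first: 4·161.6 = 646.4 Hz.
Third harmonic of the second: 3·212.2 = 636.6 Hz.
f_beat = |646.4 − 636.6| = 9.8 Hz.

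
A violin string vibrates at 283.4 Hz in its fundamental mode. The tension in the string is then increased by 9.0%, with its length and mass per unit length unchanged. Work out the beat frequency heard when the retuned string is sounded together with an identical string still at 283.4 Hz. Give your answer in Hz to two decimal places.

For a string, f ∝ √T, so the new frequency is 283.4·√1.090 = 295.8783 Hz.
f_beat = |295.8783 − 283.4| = 12.48 Hz.

12.48 Hz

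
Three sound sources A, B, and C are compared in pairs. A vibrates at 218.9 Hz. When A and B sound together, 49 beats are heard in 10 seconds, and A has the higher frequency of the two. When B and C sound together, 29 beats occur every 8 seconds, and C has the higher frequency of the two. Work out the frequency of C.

217.625 Hz

A–B: Beat frequency = 49/10 = 4.9 Hz.
B is below A, so f_B = 218.9 − 4.9 = 214 Hz.
B–C: Beat frequency = 29/8 = 3.625 Hz.
C is above B, so f_C = 214 + 3.625 = 217.625 Hz.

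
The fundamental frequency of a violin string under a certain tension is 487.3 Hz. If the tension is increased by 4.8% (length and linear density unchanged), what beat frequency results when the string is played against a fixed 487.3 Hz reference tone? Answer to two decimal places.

11.56 Hz

For a string, f ∝ √T, so the new frequency is 487.3·√1.048 = 498.8581 Hz.
f_beat = |498.8581 − 487.3| = 11.56 Hz.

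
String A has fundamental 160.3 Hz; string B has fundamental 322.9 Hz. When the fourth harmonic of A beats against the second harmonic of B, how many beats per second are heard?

Fourth harmonic of the first: 4·160.3 = 641.2 Hz.
Second harmonic of the second: 2·322.9 = 645.8 Hz.
f_beat = |641.2 − 645.8| = 4.6 Hz.

4.6 Hz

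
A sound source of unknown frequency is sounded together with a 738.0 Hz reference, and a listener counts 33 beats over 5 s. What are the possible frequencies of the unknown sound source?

Beat frequency = 33/5 = 6.6 Hz.
|f − 738.0| = 6.6, so f = 738.0 ± 6.6.

731.4 Hz or 744.6 Hz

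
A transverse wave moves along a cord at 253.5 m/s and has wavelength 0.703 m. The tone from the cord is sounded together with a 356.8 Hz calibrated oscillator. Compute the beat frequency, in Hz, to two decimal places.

3.80 Hz

Source frequency f = v/λ = 253.5/0.703 = 360.5974 Hz.
f_beat = |360.5974 − 356.8| = 3.80 Hz.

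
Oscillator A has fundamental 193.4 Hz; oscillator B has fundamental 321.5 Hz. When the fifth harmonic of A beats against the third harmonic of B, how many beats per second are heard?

2.5 Hz

Fifth harmonic of the first: 5·193.4 = 967.0 Hz.
Third harmonic of the second: 3·321.5 = 964.5 Hz.
f_beat = |967.0 − 964.5| = 2.5 Hz.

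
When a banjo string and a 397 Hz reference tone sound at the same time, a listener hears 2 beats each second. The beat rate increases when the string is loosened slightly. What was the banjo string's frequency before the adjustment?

395 Hz

|f − 397| = 2, so the banjo string was at either 395 Hz or 399 Hz.
Reducing tension lowers a string's frequency; the adjustment lowers the banjo string's frequency.
The beat rate rose, so the adjustment moved the banjo string further from 397 Hz — it was already below the reference.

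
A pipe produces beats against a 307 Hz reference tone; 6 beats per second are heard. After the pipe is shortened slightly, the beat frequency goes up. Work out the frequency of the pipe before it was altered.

|f − 307| = 6, so the pipe was at either 301 Hz or 313 Hz.
A shorter pipe has a higher fundamental; the adjustment raises the pipe's frequency.
The beat rate rose, so the adjustment moved the pipe further from 307 Hz — it was already above the reference.

313 Hz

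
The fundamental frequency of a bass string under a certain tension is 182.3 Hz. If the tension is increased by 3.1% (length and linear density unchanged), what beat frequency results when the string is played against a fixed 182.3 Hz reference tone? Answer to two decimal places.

2.80 Hz

For a string, f ∝ √T, so the new frequency is 182.3·√1.031 = 185.1041 Hz.
f_beat = |185.1041 − 182.3| = 2.80 Hz.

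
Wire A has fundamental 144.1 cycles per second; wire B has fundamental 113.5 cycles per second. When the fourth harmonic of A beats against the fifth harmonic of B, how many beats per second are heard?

Fourth harmonic of the first: 4·144.1 = 576.4 Hz.
Fifth harmonic of the second: 5·113.5 = 567.5 Hz.
f_beat = |576.4 − 567.5| = 8.9 Hz.

8.9 Hz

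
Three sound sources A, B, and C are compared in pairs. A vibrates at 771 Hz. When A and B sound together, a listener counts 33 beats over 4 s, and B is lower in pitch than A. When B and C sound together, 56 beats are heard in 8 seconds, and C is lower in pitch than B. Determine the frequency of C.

755.75 Hz

A–B: Beat frequency = 33/4 = 8.25 Hz.
B is below A, so f_B = 771 − 8.25 = 762.75 Hz.
B–C: Beat frequency = 56/8 = 7 Hz.
C is below B, so f_C = 762.75 − 7 = 755.75 Hz.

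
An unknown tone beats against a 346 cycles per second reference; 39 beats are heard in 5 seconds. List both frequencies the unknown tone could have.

Beat frequency = 39/5 = 7.8 Hz.
|f − 346| = 7.8, so f = 346 ± 7.8.

338.2 Hz or 353.8 Hz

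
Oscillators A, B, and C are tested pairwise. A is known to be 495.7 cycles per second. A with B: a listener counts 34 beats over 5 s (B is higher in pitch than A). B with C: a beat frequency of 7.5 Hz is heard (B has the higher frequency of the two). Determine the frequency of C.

495 Hz

A–B: Beat frequency = 34/5 = 6.8 Hz.
B is above A, so f_B = 495.7 + 6.8 = 502.5 Hz.
C is below B, so f_C = 502.5 − 7.5 = 495 Hz.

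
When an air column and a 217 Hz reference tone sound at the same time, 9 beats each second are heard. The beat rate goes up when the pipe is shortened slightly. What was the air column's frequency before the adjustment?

|f − 217| = 9, so the air column was at either 208 Hz or 226 Hz.
A shorter pipe has a higher fundamental; the adjustment raises the air column's frequency.
The beat rate rose, so the adjustment moved the air column further from 217 Hz — it was already above the reference.

226 Hz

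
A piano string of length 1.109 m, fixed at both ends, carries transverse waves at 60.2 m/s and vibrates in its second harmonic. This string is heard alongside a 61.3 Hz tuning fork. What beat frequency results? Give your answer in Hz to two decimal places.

7.02 Hz

For a string fixed at both ends, f_n = n·v/(2L) = 2·60.2/(2·1.109) = 54.2831 Hz.
f_beat = |54.2831 − 61.3| = 7.02 Hz.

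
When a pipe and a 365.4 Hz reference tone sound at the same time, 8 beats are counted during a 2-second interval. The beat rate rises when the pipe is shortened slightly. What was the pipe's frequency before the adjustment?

Beat frequency = 8/2 = 4 Hz.
|f − 365.4| = 4, so the pipe was at either 361.4 Hz or 369.4 Hz.
A shorter pipe has a higher fundamental; the adjustment raises the pipe's frequency.
The beat rate rose, so the adjustment moved the pipe further from 365.4 Hz — it was already above the reference.

369.4 Hz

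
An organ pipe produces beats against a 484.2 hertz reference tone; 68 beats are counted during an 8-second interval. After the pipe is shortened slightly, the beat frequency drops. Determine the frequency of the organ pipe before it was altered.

475.7 Hz

Beat frequency = 68/8 = 8.5 Hz.
|f − 484.2| = 8.5, so the organ pipe was at either 475.7 Hz or 492.7 Hz.
A shorter pipe has a higher fundamental; the adjustment raises the organ pipe's frequency.
The beat rate fell, so the adjustment moved the organ pipe toward 484.2 Hz — it must have started below the reference.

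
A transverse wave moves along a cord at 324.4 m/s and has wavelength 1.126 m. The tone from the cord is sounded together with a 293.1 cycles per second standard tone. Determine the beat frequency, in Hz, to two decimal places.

5.00 Hz

Source frequency f = v/λ = 324.4/1.126 = 288.0995 Hz.
f_beat = |288.0995 − 293.1| = 5.00 Hz.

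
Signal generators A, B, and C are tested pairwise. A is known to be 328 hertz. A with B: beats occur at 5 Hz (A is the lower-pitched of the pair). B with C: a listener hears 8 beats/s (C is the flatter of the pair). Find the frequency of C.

325 Hz

B is above A, so f_B = 328 + 5 = 333 Hz.
C is below B, so f_C = 333 − 8 = 325 Hz.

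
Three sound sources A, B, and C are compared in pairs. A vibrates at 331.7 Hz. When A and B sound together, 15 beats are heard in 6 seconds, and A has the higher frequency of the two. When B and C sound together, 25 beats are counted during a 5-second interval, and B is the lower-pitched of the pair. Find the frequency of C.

A–B: Beat frequency = 15/6 = 2.5 Hz.
B is below A, so f_B = 331.7 − 2.5 = 329.2 Hz.
B–C: Beat frequency = 25/5 = 5 Hz.
C is above B, so f_C = 329.2 + 5 = 334.2 Hz.

334.2 Hz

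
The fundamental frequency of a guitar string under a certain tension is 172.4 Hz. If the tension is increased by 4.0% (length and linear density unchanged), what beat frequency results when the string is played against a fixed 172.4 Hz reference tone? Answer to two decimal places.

3.41 Hz

For a string, f ∝ √T, so the new frequency is 172.4·√1.040 = 175.8142 Hz.
f_beat = |175.8142 − 172.4| = 3.41 Hz.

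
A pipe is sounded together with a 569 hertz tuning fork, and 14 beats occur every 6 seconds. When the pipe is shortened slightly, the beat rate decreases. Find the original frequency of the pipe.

566.6667 Hz

Beat frequency = 14/6 = 2.3333 Hz.
|f − 569| = 2.3333, so the pipe was at either 566.6667 Hz or 571.3333 Hz.
A shorter pipe has a higher fundamental; the adjustment raises the pipe's frequency.
The beat rate fell, so the adjustment moved the pipe toward 569 Hz — it must have started below the reference.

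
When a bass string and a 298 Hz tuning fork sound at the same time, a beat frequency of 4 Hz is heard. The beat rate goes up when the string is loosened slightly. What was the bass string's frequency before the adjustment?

294 Hz

|f − 298| = 4, so the bass string was at either 294 Hz or 302 Hz.
Reducing tension lowers a string's frequency; the adjustment lowers the bass string's frequency.
The beat rate rose, so the adjustment moved the bass string further from 298 Hz — it was already below the reference.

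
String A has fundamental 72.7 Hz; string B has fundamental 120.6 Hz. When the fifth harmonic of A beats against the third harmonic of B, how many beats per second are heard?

1.7 Hz

Fifth harmonic of the first: 5·72.7 = 363.5 Hz.
Third harmonic of the second: 3·120.6 = 361.8 Hz.
f_beat = |363.5 − 361.8| = 1.7 Hz.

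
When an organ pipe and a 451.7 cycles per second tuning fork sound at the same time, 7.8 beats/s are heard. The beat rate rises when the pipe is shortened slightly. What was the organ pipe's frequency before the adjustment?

|f − 451.7| = 7.8, so the organ pipe was at either 443.9 Hz or 459.5 Hz.
A shorter pipe has a higher fundamental; the adjustment raises the organ pipe's frequency.
The beat rate rose, so the adjustment moved the organ pipe further from 451.7 Hz — it was already above the reference.

459.5 Hz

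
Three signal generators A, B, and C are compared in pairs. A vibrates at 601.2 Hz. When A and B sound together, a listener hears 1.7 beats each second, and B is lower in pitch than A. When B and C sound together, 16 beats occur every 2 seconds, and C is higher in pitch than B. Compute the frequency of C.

607.5 Hz

B is below A, so f_B = 601.2 − 1.7 = 599.5 Hz.
B–C: Beat frequency = 16/2 = 8 Hz.
C is above B, so f_C = 599.5 + 8 = 607.5 Hz.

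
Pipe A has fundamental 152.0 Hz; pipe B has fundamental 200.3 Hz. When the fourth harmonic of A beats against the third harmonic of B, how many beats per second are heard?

7.1 Hz

Fourth harmonic of the first: 4·152.0 = 608.0 Hz.
Third harmonic of the second: 3·200.3 = 600.9 Hz.
f_beat = |608.0 − 600.9| = 7.1 Hz.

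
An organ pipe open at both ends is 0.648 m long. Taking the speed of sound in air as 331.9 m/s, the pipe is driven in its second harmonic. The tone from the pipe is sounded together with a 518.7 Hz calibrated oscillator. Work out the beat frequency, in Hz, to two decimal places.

Open pipe: f_n = n·v/(2L) = 2·331.9/(2·0.648) = 512.1914 Hz.
f_beat = |512.1914 − 518.7| = 6.51 Hz.

6.51 Hz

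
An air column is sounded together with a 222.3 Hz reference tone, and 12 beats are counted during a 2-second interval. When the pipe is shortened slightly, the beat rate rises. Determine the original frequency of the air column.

228.3 Hz

Beat frequency = 12/2 = 6 Hz.
|f − 222.3| = 6, so the air column was at either 216.3 Hz or 228.3 Hz.
A shorter pipe has a higher fundamental; the adjustment raises the air column's frequency.
The beat rate rose, so the adjustment moved the air column further from 222.3 Hz — it was already above the reference.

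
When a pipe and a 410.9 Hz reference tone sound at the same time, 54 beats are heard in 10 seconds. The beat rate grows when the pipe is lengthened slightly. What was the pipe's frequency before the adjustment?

Beat frequency = 54/10 = 5.4 Hz.
|f − 410.9| = 5.4, so the pipe was at either 405.5 Hz or 416.3 Hz.
A longer pipe has a lower fundamental; the adjustment lowers the pipe's frequency.
The beat rate rose, so the adjustment moved the pipe further from 410.9 Hz — it was already below the reference.

405.5 Hz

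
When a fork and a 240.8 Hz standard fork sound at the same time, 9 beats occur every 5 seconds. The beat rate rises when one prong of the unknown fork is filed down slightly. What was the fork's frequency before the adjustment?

Beat frequency = 9/5 = 1.8 Hz.
|f − 240.8| = 1.8, so the fork was at either 239 Hz or 242.6 Hz.
Filing a prong removes mass and raises the fork's frequency; the adjustment raises the fork's frequency.
The beat rate rose, so the adjustment moved the fork further from 240.8 Hz — it was already above the reference.

242.6 Hz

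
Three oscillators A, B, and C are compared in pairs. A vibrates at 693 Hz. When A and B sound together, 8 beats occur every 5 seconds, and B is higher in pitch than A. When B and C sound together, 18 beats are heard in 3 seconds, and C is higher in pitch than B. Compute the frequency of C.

A–B: Beat frequency = 8/5 = 1.6 Hz.
B is above A, so f_B = 693 + 1.6 = 694.6 Hz.
B–C: Beat frequency = 18/3 = 6 Hz.
C is above B, so f_C = 694.6 + 6 = 700.6 Hz.

700.6 Hz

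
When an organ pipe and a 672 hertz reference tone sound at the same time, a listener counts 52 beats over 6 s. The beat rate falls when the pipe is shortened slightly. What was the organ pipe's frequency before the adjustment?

Beat frequency = 52/6 = 8.6667 Hz.
|f − 672| = 8.6667, so the organ pipe was at either 663.3333 Hz or 680.6667 Hz.
A shorter pipe has a higher fundamental; the adjustment raises the organ pipe's frequency.
The beat rate fell, so the adjustment moved the organ pipe toward 672 Hz — it must have started below the reference.

663.3333 Hz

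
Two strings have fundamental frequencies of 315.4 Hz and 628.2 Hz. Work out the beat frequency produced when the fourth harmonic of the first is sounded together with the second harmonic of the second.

5.2 Hz

Fourth harmonic of the first: 4·315.4 = 1261.6 Hz.
Second harmonic of the second: 2·628.2 = 1256.4 Hz.
f_beat = |1261.6 − 1256.4| = 5.2 Hz.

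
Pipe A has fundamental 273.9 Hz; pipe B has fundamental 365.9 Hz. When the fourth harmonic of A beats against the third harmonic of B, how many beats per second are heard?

Fourth harmonic of the first: 4·273.9 = 1095.6 Hz.
Third harmonic of the second: 3·365.9 = 1097.7 Hz.
f_beat = |1095.6 − 1097.7| = 2.1 Hz.

2.1 Hz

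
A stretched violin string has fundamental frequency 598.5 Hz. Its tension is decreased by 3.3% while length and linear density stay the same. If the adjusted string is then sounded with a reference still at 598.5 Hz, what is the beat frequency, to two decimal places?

9.96 Hz

For a string, f ∝ √T, so the new frequency is 598.5·√0.967 = 588.5419 Hz.
f_beat = |588.5419 − 598.5| = 9.96 Hz.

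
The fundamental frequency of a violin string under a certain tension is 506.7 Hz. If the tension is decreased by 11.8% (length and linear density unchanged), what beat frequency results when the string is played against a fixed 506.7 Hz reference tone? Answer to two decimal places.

30.83 Hz

For a string, f ∝ √T, so the new frequency is 506.7·√0.882 = 475.8666 Hz.
f_beat = |475.8666 − 506.7| = 30.83 Hz.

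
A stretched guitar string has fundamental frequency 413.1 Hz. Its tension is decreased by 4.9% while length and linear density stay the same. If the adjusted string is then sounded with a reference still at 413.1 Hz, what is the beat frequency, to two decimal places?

For a string, f ∝ √T, so the new frequency is 413.1·√0.951 = 402.8519 Hz.
f_beat = |402.8519 − 413.1| = 10.25 Hz.

10.25 Hz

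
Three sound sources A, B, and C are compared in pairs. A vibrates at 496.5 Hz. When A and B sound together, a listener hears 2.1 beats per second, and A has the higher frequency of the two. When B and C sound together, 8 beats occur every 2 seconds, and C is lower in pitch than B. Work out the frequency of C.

B is below A, so f_B = 496.5 − 2.1 = 494.4 Hz.
B–C: Beat frequency = 8/2 = 4 Hz.
C is below B, so f_C = 494.4 − 4 = 490.4 Hz.

490.4 Hz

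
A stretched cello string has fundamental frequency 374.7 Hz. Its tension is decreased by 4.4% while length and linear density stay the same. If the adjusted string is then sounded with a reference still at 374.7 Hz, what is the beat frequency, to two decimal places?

For a string, f ∝ √T, so the new frequency is 374.7·√0.956 = 366.3639 Hz.
f_beat = |366.3639 − 374.7| = 8.34 Hz.

8.34 Hz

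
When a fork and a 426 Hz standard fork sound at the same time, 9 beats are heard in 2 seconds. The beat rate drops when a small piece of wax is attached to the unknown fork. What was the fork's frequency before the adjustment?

430.5 Hz

Beat frequency = 9/2 = 4.5 Hz.
|f − 426| = 4.5, so the fork was at either 421.5 Hz or 430.5 Hz.
Loading a fork with wax lowers its frequency; the adjustment lowers the fork's frequency.
The beat rate fell, so the adjustment moved the fork toward 426 Hz — it must have started above the reference.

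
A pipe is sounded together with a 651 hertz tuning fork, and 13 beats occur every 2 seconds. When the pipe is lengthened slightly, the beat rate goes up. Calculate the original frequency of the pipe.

Beat frequency = 13/2 = 6.5 Hz.
|f − 651| = 6.5, so the pipe was at either 644.5 Hz or 657.5 Hz.
A longer pipe has a lower fundamental; the adjustment lowers the pipe's frequency.
The beat rate rose, so the adjustment moved the pipe further from 651 Hz — it was already below the reference.

644.5 Hz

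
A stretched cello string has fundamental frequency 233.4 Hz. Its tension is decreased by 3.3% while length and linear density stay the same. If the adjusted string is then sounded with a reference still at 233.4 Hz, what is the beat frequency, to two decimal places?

For a string, f ∝ √T, so the new frequency is 233.4·√0.967 = 229.5166 Hz.
f_beat = |229.5166 − 233.4| = 3.88 Hz.

3.88 Hz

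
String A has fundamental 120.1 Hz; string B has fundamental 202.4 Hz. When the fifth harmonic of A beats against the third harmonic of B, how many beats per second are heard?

6.7 Hz

Fifth harmonic of the first: 5·120.1 = 600.5 Hz.
Third harmonic of the second: 3·202.4 = 607.2 Hz.
f_beat = |600.5 − 607.2| = 6.7 Hz.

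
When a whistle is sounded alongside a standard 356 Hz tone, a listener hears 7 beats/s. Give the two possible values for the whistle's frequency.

349 Hz or 363 Hz

|f − 356| = 7, so f = 356 ± 7.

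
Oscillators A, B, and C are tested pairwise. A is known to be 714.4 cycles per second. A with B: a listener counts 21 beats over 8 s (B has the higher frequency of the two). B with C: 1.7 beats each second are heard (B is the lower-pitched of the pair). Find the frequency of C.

718.725 Hz

A–B: Beat frequency = 21/8 = 2.625 Hz.
B is above A, so f_B = 714.4 + 2.625 = 717.025 Hz.
C is above B, so f_C = 717.025 + 1.7 = 718.725 Hz.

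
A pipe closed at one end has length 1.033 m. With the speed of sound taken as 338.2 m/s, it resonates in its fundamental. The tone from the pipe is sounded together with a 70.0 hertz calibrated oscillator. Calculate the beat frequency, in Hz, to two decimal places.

11.85 Hz

Closed pipe (odd harmonics): f_n = n·v/(4L) = 1·338.2/(4·1.033) = 81.8490 Hz.
f_beat = |81.8490 − 70.0| = 11.85 Hz.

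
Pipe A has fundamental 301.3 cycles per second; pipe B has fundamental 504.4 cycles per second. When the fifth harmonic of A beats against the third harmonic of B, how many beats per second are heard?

6.7 Hz

Fifth harmonic of the first: 5·301.3 = 1506.5 Hz.
Third harmonic of the second: 3·504.4 = 1513.2 Hz.
f_beat = |1506.5 − 1513.2| = 6.7 Hz.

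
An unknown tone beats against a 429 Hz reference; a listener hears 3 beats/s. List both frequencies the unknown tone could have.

|f − 429| = 3, so f = 429 ± 3.

426 Hz or 432 Hz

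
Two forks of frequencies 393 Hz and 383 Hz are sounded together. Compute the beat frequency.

10 Hz

The beat frequency equals the magnitude of the frequency difference.
|393 − 383| = 10 Hz.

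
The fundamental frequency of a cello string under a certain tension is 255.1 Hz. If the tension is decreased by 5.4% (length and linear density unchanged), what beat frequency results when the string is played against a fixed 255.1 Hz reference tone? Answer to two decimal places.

6.98 Hz

For a string, f ∝ √T, so the new frequency is 255.1·√0.946 = 248.1167 Hz.
f_beat = |248.1167 − 255.1| = 6.98 Hz.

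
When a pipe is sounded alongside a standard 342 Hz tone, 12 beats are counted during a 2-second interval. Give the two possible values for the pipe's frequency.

336 Hz or 348 Hz

Beat frequency = 12/2 = 6 Hz.
|f − 342| = 6, so f = 342 ± 6.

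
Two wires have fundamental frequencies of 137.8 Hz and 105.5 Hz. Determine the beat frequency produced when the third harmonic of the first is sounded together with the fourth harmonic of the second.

8.6 Hz

Third harmonic of the first: 3·137.8 = 413.4 Hz.
Fourth harmonic of the second: 4·105.5 = 422.0 Hz.
f_beat = |413.4 − 422.0| = 8.6 Hz.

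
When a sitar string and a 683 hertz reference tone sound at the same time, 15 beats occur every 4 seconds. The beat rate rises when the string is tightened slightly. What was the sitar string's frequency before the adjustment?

Beat frequency = 15/4 = 3.75 Hz.
|f − 683| = 3.75, so the sitar string was at either 679.25 Hz or 686.75 Hz.
Increasing tension raises a string's frequency; the adjustment raises the sitar string's frequency.
The beat rate rose, so the adjustment moved the sitar string further from 683 Hz — it was already above the reference.

686.75 Hz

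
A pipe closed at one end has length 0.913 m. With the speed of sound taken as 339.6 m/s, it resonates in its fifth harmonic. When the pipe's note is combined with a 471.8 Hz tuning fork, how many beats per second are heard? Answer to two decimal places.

6.85 Hz

Closed pipe (odd harmonics): f_n = n·v/(4L) = 5·339.6/(4·0.913) = 464.9507 Hz.
f_beat = |464.9507 − 471.8| = 6.85 Hz.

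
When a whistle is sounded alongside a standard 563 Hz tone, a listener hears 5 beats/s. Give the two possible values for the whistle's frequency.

558 Hz or 568 Hz

|f − 563| = 5, so f = 563 ± 5.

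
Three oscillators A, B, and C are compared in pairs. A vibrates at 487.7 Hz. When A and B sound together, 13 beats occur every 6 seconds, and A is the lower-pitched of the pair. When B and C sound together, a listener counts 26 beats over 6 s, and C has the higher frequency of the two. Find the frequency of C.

494.2 Hz

A–B: Beat frequency = 13/6 = 2.1667 Hz.
B is above A, so f_B = 487.7 + 2.1667 = 489.8667 Hz.
B–C: Beat frequency = 26/6 = 4.3333 Hz.
C is above B, so f_C = 489.8667 + 4.3333 = 494.2 Hz.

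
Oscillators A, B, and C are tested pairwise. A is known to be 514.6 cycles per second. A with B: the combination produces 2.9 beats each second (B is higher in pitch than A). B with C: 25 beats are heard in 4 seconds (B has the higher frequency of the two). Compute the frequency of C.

B is above A, so f_B = 514.6 + 2.9 = 517.5 Hz.
B–C: Beat frequency = 25/4 = 6.25 Hz.
C is below B, so f_C = 517.5 − 6.25 = 511.25 Hz.

511.25 Hz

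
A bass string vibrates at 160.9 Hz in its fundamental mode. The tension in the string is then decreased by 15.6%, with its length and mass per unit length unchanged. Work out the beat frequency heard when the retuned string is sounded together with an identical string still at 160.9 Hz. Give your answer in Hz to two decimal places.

For a string, f ∝ √T, so the new frequency is 160.9·√0.844 = 147.8180 Hz.
f_beat = |147.8180 − 160.9| = 13.08 Hz.

13.08 Hz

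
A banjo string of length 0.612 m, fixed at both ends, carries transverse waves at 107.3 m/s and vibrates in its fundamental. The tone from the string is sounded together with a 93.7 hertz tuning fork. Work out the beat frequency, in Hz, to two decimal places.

For a string fixed at both ends, f_n = n·v/(2L) = 1·107.3/(2·0.612) = 87.6634 Hz.
f_beat = |87.6634 − 93.7| = 6.04 Hz.

6.04 Hz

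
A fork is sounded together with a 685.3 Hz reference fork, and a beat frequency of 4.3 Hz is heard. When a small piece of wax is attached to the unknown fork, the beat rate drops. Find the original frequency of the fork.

689.6 Hz

|f − 685.3| = 4.3, so the fork was at either 681 Hz or 689.6 Hz.
Loading a fork with wax lowers its frequency; the adjustment lowers the fork's frequency.
The beat rate fell, so the adjustment moved the fork toward 685.3 Hz — it must have started above the reference.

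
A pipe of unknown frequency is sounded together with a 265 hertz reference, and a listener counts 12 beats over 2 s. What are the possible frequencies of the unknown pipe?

259 Hz or 271 Hz

Beat frequency = 12/2 = 6 Hz.
|f − 265| = 6, so f = 265 ± 6.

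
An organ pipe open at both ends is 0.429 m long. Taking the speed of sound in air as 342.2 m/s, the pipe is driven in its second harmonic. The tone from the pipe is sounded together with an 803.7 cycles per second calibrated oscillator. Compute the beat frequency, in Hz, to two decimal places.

Open pipe: f_n = n·v/(2L) = 2·342.2/(2·0.429) = 797.6690 Hz.
f_beat = |797.6690 − 803.7| = 6.03 Hz.

6.03 Hz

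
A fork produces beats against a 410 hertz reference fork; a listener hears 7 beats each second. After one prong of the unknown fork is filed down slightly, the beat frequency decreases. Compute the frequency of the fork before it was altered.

403 Hz

|f − 410| = 7, so the fork was at either 403 Hz or 417 Hz.
Filing a prong removes mass and raises the fork's frequency; the adjustment raises the fork's frequency.
The beat rate fell, so the adjustment moved the fork toward 410 Hz — it must have started below the reference.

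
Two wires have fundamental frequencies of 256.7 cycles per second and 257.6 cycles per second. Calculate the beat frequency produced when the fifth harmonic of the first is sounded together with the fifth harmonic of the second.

4.5 Hz

Fifth harmonic of the first: 5·256.7 = 1283.5 Hz.
Fifth harmonic of the second: 5·257.6 = 1288.0 Hz.
f_beat = |1283.5 − 1288.0| = 4.5 Hz.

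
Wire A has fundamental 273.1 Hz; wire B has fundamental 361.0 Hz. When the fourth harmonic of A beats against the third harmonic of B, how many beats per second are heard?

Fourth harmonic of the first: 4·273.1 = 1092.4 Hz.
Third harmonic of the second: 3·361.0 = 1083.0 Hz.
f_beat = |1092.4 − 1083.0| = 9.4 Hz.

9.4 Hz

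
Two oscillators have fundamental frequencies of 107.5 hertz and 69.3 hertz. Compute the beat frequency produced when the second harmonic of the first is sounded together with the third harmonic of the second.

7.1 Hz

Second harmonic of the first: 2·107.5 = 215.0 Hz.
Third harmonic of the second: 3·69.3 = 207.9 Hz.
f_beat = |215.0 − 207.9| = 7.1 Hz.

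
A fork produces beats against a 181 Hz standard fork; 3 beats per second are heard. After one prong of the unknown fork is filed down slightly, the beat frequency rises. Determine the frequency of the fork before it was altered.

|f − 181| = 3, so the fork was at either 178 Hz or 184 Hz.
Filing a prong removes mass and raises the fork's frequency; the adjustment raises the fork's frequency.
The beat rate rose, so the adjustment moved the fork further from 181 Hz — it was already above the reference.

184 Hz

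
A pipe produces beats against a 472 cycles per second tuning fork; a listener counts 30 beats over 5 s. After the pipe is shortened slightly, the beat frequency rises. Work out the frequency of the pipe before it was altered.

478 Hz

Beat frequency = 30/5 = 6 Hz.
|f − 472| = 6, so the pipe was at either 466 Hz or 478 Hz.
A shorter pipe has a higher fundamental; the adjustment raises the pipe's frequency.
The beat rate rose, so the adjustment moved the pipe further from 472 Hz — it was already above the reference.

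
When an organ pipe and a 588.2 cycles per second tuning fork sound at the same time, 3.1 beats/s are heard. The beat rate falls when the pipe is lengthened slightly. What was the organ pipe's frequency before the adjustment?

591.3 Hz

|f − 588.2| = 3.1, so the organ pipe was at either 585.1 Hz or 591.3 Hz.
A longer pipe has a lower fundamental; the adjustment lowers the organ pipe's frequency.
The beat rate fell, so the adjustment moved the organ pipe toward 588.2 Hz — it must have started above the reference.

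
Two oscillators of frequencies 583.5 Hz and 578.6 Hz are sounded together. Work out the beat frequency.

Beats arise from superposition of two nearby frequencies; the beat rate is |f₁ − f₂|.
|583.5 − 578.6| = 4.9 Hz.

4.9 Hz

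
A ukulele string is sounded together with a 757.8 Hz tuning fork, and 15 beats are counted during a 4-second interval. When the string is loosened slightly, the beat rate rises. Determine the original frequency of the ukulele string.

Beat frequency = 15/4 = 3.75 Hz.
|f − 757.8| = 3.75, so the ukulele string was at either 754.05 Hz or 761.55 Hz.
Reducing tension lowers a string's frequency; the adjustment lowers the ukulele string's frequency.
The beat rate rose, so the adjustment moved the ukulele string further from 757.8 Hz — it was already below the reference.

754.05 Hz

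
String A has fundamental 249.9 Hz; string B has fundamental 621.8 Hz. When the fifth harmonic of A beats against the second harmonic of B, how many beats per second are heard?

5.9 Hz

Fifth harmonic of the first: 5·249.9 = 1249.5 Hz.
Second harmonic of the second: 2·621.8 = 1243.6 Hz.
f_beat = |1249.5 − 1243.6| = 5.9 Hz.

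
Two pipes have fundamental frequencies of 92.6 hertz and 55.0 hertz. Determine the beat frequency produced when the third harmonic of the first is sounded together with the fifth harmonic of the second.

Third harmonic of the first: 3·92.6 = 277.8 Hz.
Fifth harmonic of the second: 5·55.0 = 275.0 Hz.
f_beat = |277.8 − 275.0| = 2.8 Hz.

2.8 Hz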